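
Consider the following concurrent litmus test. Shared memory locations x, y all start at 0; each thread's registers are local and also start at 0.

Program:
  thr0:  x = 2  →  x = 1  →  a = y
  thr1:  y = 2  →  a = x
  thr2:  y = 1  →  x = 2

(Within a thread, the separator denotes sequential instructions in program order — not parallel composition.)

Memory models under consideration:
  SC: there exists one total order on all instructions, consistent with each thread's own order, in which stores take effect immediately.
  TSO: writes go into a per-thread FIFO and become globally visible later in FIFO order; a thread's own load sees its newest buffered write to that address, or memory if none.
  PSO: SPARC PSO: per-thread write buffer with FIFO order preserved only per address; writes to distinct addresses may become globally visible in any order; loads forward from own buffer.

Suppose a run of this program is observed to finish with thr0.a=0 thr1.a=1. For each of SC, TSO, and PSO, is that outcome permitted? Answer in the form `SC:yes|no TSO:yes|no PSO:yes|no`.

outcome vector order: (thr0.a,thr1.a)
under SC → (0,1), (0,2), (1,0), (1,1), (1,2), (2,0), (2,1), (2,2)
under TSO → (0,0), (0,1), (0,2), (1,0), (1,1), (1,2), (2,0), (2,1), (2,2)
under PSO → (0,0), (0,1), (0,2), (1,0), (1,1), (1,2), (2,0), (2,1), (2,2)
target (0,1) ∈ {SC,TSO,PSO}

SC:yes TSO:yes PSO:yes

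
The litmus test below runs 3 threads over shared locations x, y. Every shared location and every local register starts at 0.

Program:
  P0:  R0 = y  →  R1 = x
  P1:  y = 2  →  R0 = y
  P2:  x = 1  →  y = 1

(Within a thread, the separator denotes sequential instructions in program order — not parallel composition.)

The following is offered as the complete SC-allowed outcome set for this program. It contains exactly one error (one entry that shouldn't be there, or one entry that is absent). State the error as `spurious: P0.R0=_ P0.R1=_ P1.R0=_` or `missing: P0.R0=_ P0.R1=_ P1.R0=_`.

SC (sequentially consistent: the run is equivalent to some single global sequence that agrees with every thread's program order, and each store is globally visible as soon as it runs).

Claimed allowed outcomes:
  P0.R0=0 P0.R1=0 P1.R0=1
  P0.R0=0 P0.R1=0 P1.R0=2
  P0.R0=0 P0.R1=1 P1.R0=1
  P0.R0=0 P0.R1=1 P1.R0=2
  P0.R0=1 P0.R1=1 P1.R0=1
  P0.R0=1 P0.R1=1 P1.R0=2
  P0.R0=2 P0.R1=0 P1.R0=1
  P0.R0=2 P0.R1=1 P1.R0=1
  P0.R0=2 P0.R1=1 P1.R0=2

outcome vector order: (P0.R0,P0.R1,P1.R0)
[SC] allowed = {<0 0 1>, <0 0 2>, <0 1 1>, <0 1 2>, <1 1 1>, <1 1 2>, <2 0 1>, <2 0 2>, <2 1 1>, <2 1 2>}
SC∖claimed = {<2 0 2>}

missing: P0.R0=2 P0.R1=0 P1.R0=2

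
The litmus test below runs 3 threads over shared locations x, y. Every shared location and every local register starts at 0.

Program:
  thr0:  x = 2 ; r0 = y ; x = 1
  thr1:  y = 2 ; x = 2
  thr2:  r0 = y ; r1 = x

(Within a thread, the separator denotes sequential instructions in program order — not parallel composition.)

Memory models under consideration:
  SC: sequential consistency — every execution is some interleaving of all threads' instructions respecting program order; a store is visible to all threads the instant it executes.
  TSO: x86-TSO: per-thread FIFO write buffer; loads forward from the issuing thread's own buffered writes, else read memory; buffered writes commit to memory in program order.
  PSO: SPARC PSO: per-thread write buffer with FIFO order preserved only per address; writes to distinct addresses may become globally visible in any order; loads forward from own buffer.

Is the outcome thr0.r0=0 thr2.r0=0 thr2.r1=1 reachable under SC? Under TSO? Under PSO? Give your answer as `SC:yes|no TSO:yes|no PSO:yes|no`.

SC:yes TSO:yes PSO:yes

outcome vector order: (thr0.r0,thr2.r0,thr2.r1)
SC: 11 outcomes — {0/0/0 0/0/1 0/0/2 0/2/1 0/2/2 2/0/0 2/0/1 2/0/2 2/2/0 2/2/1 2/2/2}
TSO: 12 outcomes — {0/0/0 0/0/1 0/0/2 0/2/0 0/2/1 0/2/2 2/0/0 2/0/1 2/0/2 2/2/0 2/2/1 2/2/2}
PSO: 12 outcomes — {0/0/0 0/0/1 0/0/2 0/2/0 0/2/1 0/2/2 2/0/0 2/0/1 2/0/2 2/2/0 2/2/1 2/2/2}
target 0/0/1 ∈ {SC,TSO,PSO}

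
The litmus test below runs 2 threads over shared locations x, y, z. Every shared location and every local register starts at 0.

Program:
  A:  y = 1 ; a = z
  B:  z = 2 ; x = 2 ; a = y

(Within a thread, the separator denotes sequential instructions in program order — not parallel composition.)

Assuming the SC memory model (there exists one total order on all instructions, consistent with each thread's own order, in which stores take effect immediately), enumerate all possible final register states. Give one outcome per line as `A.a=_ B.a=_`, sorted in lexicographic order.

outcome vector order: (A.a,B.a)
|SC outcomes| = 3

A.a=0 B.a=1
A.a=2 B.a=0
A.a=2 B.a=1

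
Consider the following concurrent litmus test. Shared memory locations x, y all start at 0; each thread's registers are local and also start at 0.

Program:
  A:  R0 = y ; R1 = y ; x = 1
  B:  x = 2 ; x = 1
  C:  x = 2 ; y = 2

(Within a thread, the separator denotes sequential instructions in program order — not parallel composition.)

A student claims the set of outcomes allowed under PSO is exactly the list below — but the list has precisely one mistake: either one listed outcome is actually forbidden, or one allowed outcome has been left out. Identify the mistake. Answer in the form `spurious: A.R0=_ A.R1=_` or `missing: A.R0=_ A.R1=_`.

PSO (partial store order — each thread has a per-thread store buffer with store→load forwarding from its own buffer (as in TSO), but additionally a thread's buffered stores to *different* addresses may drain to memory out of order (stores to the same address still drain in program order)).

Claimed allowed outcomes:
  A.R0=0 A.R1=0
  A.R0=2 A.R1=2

outcome vector order: (A.R0,A.R1)
[PSO] allowed = {00; 02; 22}
PSO∖claimed = {02}

missing: A.R0=0 A.R1=2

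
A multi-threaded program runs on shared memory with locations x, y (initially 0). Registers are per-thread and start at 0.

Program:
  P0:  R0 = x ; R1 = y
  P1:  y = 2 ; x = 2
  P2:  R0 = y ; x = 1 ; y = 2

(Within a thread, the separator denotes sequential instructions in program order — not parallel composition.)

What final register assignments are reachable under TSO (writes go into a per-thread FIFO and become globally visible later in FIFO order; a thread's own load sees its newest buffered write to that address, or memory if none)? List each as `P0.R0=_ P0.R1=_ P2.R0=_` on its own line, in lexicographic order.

outcome vector order: (P0.R0,P0.R1,P2.R0)
|TSO outcomes| = 9

P0.R0=0 P0.R1=0 P2.R0=0
P0.R0=0 P0.R1=0 P2.R0=2
P0.R0=0 P0.R1=2 P2.R0=0
P0.R0=0 P0.R1=2 P2.R0=2
P0.R0=1 P0.R1=0 P2.R0=0
P0.R0=1 P0.R1=2 P2.R0=0
P0.R0=1 P0.R1=2 P2.R0=2
P0.R0=2 P0.R1=2 P2.R0=0
P0.R0=2 P0.R1=2 P2.R0=2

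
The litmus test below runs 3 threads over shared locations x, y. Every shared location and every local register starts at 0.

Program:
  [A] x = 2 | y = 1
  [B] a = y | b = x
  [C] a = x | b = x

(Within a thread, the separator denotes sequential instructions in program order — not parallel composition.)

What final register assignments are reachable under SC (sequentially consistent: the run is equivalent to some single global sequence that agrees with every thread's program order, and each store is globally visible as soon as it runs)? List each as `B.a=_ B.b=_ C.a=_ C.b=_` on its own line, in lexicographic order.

B.a=0 B.b=0 C.a=0 C.b=0
B.a=0 B.b=0 C.a=0 C.b=2
B.a=0 B.b=0 C.a=2 C.b=2
B.a=0 B.b=2 C.a=0 C.b=0
B.a=0 B.b=2 C.a=0 C.b=2
B.a=0 B.b=2 C.a=2 C.b=2
B.a=1 B.b=2 C.a=0 C.b=0
B.a=1 B.b=2 C.a=0 C.b=2
B.a=1 B.b=2 C.a=2 C.b=2

outcome vector order: (B.a,B.b,C.a,C.b)
|SC outcomes| = 9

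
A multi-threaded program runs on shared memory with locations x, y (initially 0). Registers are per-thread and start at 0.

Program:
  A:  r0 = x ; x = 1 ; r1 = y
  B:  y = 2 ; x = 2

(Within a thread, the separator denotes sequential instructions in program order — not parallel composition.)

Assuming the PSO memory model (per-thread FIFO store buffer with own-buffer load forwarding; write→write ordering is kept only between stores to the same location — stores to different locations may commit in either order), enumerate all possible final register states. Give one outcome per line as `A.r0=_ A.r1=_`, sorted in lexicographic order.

A.r0=0 A.r1=0
A.r0=0 A.r1=2
A.r0=2 A.r1=0
A.r0=2 A.r1=2

outcome vector order: (A.r0,A.r1)
|PSO outcomes| = 4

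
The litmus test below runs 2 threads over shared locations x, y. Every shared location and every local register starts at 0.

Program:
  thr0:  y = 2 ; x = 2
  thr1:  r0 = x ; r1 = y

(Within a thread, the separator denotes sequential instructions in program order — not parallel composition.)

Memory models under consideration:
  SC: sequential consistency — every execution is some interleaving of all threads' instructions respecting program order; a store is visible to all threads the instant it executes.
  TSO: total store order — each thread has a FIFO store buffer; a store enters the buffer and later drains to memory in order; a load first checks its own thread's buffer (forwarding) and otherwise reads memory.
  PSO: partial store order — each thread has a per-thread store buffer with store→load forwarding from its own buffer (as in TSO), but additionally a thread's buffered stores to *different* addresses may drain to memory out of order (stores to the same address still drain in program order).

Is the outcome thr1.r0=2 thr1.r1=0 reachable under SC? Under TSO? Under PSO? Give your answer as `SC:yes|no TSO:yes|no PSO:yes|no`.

SC:no TSO:no PSO:yes

outcome vector order: (thr1.r0,thr1.r1)
SC: 3 outcomes — {(0,0) (0,2) (2,2)}
TSO: 3 outcomes — {(0,0) (0,2) (2,2)}
PSO: 4 outcomes — {(0,0) (0,2) (2,0) (2,2)}
target (2,0) ∈ {PSO}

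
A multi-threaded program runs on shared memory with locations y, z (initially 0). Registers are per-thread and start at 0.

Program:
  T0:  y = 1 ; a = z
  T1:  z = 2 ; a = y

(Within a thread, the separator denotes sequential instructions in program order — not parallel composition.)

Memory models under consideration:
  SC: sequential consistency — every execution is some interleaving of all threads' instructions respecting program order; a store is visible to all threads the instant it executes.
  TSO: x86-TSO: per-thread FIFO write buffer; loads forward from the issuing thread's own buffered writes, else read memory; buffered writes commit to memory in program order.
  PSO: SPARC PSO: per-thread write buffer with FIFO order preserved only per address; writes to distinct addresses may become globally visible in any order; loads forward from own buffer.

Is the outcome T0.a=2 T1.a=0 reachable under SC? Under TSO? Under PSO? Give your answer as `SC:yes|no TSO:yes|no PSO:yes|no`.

SC:yes TSO:yes PSO:yes

outcome vector order: (T0.a,T1.a)
under SC → <0 1> <2 0> <2 1>
under TSO → <0 0> <0 1> <2 0> <2 1>
under PSO → <0 0> <0 1> <2 0> <2 1>
target <2 0> ∈ {SC,TSO,PSO}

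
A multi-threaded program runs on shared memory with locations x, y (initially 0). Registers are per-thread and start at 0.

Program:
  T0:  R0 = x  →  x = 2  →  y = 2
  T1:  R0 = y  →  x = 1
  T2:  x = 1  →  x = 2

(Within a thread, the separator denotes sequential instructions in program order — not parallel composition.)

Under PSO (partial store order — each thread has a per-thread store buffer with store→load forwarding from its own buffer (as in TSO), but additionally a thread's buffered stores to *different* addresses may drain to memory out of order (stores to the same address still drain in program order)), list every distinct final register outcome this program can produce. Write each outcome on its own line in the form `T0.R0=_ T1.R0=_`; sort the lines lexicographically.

outcome vector order: (T0.R0,T1.R0)
|PSO outcomes| = 6

T0.R0=0 T1.R0=0
T0.R0=0 T1.R0=2
T0.R0=1 T1.R0=0
T0.R0=1 T1.R0=2
T0.R0=2 T1.R0=0
T0.R0=2 T1.R0=2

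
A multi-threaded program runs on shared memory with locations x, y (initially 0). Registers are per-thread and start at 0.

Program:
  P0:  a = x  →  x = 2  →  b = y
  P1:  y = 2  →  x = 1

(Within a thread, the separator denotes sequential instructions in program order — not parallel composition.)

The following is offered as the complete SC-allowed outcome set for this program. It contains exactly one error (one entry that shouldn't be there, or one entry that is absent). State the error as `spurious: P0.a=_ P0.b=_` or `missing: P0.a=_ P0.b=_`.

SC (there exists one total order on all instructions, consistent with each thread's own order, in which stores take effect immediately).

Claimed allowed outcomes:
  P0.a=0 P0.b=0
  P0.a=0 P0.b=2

outcome vector order: (P0.a,P0.b)
SC: 3 outcomes — {0/0, 0/2, 1/2}
SC∖claimed = {1/2}

missing: P0.a=1 P0.b=2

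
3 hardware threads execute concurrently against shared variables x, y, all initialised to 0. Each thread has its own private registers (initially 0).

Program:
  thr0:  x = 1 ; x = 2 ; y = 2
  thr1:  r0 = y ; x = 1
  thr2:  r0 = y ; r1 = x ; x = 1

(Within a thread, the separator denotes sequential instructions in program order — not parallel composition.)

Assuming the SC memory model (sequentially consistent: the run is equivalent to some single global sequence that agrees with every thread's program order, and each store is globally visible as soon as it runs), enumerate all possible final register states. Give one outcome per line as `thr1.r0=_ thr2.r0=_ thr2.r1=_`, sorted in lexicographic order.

outcome vector order: (thr1.r0,thr2.r0,thr2.r1)
|SC outcomes| = 10

thr1.r0=0 thr2.r0=0 thr2.r1=0
thr1.r0=0 thr2.r0=0 thr2.r1=1
thr1.r0=0 thr2.r0=0 thr2.r1=2
thr1.r0=0 thr2.r0=2 thr2.r1=1
thr1.r0=0 thr2.r0=2 thr2.r1=2
thr1.r0=2 thr2.r0=0 thr2.r1=0
thr1.r0=2 thr2.r0=0 thr2.r1=1
thr1.r0=2 thr2.r0=0 thr2.r1=2
thr1.r0=2 thr2.r0=2 thr2.r1=1
thr1.r0=2 thr2.r0=2 thr2.r1=2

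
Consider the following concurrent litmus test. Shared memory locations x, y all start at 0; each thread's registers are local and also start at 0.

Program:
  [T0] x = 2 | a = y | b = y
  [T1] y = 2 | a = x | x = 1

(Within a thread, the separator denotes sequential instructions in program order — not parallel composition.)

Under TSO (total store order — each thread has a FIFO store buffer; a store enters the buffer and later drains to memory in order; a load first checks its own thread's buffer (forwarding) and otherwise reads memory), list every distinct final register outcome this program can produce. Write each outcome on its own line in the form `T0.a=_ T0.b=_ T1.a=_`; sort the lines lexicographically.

outcome vector order: (T0.a,T0.b,T1.a)
|TSO outcomes| = 6

T0.a=0 T0.b=0 T1.a=0
T0.a=0 T0.b=0 T1.a=2
T0.a=0 T0.b=2 T1.a=0
T0.a=0 T0.b=2 T1.a=2
T0.a=2 T0.b=2 T1.a=0
T0.a=2 T0.b=2 T1.a=2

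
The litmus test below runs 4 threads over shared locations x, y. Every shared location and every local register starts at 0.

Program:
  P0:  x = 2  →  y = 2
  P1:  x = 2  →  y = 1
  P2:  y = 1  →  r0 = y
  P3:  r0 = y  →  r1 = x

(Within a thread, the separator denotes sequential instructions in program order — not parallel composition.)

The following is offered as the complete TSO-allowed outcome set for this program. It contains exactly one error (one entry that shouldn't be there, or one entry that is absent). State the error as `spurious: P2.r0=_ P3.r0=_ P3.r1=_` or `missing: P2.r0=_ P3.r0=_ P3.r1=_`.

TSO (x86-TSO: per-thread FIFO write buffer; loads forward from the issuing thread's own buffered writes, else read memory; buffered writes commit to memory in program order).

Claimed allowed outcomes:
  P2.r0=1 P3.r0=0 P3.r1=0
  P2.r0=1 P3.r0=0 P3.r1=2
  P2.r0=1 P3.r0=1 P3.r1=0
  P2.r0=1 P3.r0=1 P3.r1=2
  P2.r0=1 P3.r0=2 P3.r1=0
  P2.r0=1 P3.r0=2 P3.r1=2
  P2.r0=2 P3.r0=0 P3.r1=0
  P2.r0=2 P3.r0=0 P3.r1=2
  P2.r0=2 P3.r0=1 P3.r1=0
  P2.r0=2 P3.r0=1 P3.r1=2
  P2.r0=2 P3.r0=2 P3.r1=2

spurious: P2.r0=1 P3.r0=2 P3.r1=0

outcome vector order: (P2.r0,P3.r0,P3.r1)
TSO: 10 outcomes — {100 102 110 112 122 200 202 210 212 222}
claimed∖TSO = {120}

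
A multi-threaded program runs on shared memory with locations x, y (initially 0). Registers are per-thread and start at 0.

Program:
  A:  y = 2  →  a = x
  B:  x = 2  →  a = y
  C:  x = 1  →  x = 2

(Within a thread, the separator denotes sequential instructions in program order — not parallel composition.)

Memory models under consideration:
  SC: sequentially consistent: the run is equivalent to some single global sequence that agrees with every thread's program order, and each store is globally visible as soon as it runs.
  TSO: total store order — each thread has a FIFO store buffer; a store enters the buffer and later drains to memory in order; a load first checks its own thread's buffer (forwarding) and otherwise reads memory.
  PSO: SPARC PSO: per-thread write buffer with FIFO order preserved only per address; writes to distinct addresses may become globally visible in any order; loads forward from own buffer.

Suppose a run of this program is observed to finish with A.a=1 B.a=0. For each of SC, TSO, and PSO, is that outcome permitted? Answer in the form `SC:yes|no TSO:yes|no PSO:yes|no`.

SC:yes TSO:yes PSO:yes

outcome vector order: (A.a,B.a)
[SC] allowed = {0/2 1/0 1/2 2/0 2/2}
[TSO] allowed = {0/0 0/2 1/0 1/2 2/0 2/2}
[PSO] allowed = {0/0 0/2 1/0 1/2 2/0 2/2}
target 1/0 ∈ {SC,TSO,PSO}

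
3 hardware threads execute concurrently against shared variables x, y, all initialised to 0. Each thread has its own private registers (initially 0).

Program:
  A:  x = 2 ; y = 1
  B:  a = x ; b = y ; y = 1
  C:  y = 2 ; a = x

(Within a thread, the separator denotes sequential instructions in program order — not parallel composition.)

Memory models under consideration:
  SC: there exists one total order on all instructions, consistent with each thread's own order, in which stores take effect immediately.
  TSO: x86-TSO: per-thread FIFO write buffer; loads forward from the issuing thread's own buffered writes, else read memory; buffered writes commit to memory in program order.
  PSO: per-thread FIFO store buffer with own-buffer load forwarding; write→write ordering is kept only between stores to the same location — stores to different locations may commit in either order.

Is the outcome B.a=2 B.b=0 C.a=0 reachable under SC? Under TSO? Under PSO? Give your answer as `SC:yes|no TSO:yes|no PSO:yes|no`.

SC:no TSO:yes PSO:yes

outcome vector order: (B.a,B.b,C.a)
under SC → (0,0,0); (0,0,2); (0,1,0); (0,1,2); (0,2,0); (0,2,2); (2,0,2); (2,1,0); (2,1,2); (2,2,0); (2,2,2)
under TSO → (0,0,0); (0,0,2); (0,1,0); (0,1,2); (0,2,0); (0,2,2); (2,0,0); (2,0,2); (2,1,0); (2,1,2); (2,2,0); (2,2,2)
under PSO → (0,0,0); (0,0,2); (0,1,0); (0,1,2); (0,2,0); (0,2,2); (2,0,0); (2,0,2); (2,1,0); (2,1,2); (2,2,0); (2,2,2)
target (2,0,0) ∈ {TSO,PSO}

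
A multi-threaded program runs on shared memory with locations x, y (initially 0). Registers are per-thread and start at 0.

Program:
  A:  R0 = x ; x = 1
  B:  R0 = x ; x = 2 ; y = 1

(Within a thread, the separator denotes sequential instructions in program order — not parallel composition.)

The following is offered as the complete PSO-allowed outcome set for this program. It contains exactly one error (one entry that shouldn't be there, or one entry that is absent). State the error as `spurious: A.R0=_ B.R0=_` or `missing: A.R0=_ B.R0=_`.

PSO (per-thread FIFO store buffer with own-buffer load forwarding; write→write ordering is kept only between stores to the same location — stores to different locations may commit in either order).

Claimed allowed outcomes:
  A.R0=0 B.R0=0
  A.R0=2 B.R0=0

missing: A.R0=0 B.R0=1

outcome vector order: (A.R0,B.R0)
PSO: 3 outcomes — {00; 01; 20}
PSO∖claimed = {01}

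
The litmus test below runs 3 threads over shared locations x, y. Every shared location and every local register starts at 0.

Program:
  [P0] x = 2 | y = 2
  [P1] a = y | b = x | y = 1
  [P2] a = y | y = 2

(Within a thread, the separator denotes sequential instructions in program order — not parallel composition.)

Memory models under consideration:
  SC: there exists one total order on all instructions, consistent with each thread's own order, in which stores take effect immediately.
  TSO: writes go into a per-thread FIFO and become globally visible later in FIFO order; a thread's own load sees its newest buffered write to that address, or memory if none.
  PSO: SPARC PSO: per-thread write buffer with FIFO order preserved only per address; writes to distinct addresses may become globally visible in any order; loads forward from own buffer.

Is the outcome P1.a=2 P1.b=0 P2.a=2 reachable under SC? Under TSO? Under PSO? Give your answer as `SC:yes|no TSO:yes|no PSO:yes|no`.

SC:no TSO:no PSO:yes

outcome vector order: (P1.a,P1.b,P2.a)
SC: 10 outcomes — {000, 001, 002, 020, 021, 022, 200, 220, 221, 222}
TSO: 10 outcomes — {000, 001, 002, 020, 021, 022, 200, 220, 221, 222}
PSO: 12 outcomes — {000, 001, 002, 020, 021, 022, 200, 201, 202, 220, 221, 222}
target 202 ∈ {PSO}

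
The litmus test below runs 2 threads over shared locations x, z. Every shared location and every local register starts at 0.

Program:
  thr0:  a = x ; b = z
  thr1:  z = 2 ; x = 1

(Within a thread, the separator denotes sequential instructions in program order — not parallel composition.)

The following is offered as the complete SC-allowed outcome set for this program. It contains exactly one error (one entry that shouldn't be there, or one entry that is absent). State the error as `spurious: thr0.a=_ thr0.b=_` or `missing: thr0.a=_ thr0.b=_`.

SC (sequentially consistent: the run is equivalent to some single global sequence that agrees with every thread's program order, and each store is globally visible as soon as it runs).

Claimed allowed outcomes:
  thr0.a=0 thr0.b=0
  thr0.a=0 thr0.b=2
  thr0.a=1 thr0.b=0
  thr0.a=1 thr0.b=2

spurious: thr0.a=1 thr0.b=0

outcome vector order: (thr0.a,thr0.b)
[SC] allowed = {(0,0); (0,2); (1,2)}
claimed∖SC = {(1,0)}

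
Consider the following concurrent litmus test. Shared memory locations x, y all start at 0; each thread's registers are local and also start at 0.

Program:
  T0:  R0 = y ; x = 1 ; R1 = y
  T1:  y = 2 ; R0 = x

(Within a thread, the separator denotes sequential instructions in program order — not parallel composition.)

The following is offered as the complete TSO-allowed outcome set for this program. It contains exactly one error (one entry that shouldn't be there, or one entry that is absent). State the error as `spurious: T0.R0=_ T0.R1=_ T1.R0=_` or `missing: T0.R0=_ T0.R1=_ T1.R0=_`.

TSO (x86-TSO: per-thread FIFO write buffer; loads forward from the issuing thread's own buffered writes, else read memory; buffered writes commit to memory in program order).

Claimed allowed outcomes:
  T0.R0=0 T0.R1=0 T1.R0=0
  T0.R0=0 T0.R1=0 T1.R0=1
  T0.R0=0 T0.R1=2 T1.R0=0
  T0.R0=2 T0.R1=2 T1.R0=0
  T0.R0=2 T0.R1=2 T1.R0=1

missing: T0.R0=0 T0.R1=2 T1.R0=1

outcome vector order: (T0.R0,T0.R1,T1.R0)
under TSO → 0/0/0; 0/0/1; 0/2/0; 0/2/1; 2/2/0; 2/2/1
TSO∖claimed = {0/2/1}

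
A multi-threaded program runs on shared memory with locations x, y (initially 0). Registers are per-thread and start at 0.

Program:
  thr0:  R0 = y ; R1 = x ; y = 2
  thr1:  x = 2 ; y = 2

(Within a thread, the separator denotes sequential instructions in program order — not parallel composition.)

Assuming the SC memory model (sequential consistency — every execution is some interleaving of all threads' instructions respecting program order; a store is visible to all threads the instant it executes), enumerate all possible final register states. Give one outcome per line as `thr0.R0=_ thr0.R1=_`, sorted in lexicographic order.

outcome vector order: (thr0.R0,thr0.R1)
|SC outcomes| = 3

thr0.R0=0 thr0.R1=0
thr0.R0=0 thr0.R1=2
thr0.R0=2 thr0.R1=2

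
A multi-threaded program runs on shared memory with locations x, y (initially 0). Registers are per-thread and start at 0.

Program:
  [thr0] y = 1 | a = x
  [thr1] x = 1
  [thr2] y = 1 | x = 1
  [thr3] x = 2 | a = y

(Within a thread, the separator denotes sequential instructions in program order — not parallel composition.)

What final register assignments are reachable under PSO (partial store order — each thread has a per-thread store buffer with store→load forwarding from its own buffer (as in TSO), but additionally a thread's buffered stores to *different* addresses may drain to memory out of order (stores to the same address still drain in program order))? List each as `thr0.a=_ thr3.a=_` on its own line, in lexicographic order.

thr0.a=0 thr3.a=0
thr0.a=0 thr3.a=1
thr0.a=1 thr3.a=0
thr0.a=1 thr3.a=1
thr0.a=2 thr3.a=0
thr0.a=2 thr3.a=1

outcome vector order: (thr0.a,thr3.a)
|PSO outcomes| = 6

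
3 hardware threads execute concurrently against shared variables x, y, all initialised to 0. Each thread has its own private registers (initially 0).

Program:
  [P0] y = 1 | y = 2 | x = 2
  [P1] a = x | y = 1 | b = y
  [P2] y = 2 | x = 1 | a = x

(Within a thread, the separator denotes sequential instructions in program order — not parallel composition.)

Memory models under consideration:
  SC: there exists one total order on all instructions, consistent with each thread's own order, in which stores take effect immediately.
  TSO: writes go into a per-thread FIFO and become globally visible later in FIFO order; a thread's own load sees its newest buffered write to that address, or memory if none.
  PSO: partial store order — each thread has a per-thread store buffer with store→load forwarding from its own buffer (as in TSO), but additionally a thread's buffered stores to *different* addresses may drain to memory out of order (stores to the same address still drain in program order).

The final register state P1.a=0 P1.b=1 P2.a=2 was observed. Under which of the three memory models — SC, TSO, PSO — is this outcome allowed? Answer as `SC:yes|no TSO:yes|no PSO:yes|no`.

SC:yes TSO:yes PSO:yes

outcome vector order: (P1.a,P1.b,P2.a)
under SC → 0/1/1, 0/1/2, 0/2/1, 0/2/2, 1/1/1, 1/1/2, 1/2/1, 1/2/2, 2/1/1, 2/1/2, 2/2/1
under TSO → 0/1/1, 0/1/2, 0/2/1, 0/2/2, 1/1/1, 1/1/2, 1/2/1, 1/2/2, 2/1/1, 2/1/2, 2/2/1
under PSO → 0/1/1, 0/1/2, 0/2/1, 0/2/2, 1/1/1, 1/1/2, 1/2/1, 1/2/2, 2/1/1, 2/1/2, 2/2/1, 2/2/2
target 0/1/2 ∈ {SC,TSO,PSO}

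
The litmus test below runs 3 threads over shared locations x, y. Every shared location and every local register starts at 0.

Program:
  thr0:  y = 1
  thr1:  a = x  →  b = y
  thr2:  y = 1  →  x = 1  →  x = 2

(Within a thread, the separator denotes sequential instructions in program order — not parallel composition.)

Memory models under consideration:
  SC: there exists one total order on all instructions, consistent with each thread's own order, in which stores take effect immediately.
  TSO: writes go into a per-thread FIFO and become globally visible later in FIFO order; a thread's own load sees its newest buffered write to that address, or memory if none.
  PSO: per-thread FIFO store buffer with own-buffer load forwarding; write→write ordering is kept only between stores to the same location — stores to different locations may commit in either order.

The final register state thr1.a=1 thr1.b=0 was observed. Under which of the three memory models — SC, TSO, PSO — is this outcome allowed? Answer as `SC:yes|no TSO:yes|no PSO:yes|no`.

SC:no TSO:no PSO:yes

outcome vector order: (thr1.a,thr1.b)
[SC] allowed = {<0 0>, <0 1>, <1 1>, <2 1>}
[TSO] allowed = {<0 0>, <0 1>, <1 1>, <2 1>}
[PSO] allowed = {<0 0>, <0 1>, <1 0>, <1 1>, <2 0>, <2 1>}
target <1 0> ∈ {PSO}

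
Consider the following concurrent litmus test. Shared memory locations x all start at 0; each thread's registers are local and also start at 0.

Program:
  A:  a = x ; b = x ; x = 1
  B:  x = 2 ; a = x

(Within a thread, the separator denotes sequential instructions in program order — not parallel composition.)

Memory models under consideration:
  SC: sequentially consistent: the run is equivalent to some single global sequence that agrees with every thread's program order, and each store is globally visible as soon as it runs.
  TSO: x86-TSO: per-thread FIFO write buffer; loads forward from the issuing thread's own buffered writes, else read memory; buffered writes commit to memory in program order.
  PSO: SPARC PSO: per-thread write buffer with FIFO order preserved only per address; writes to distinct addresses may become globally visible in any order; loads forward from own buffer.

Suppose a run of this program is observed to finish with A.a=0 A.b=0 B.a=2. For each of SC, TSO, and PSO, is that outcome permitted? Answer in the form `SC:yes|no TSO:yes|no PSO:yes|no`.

SC:yes TSO:yes PSO:yes

outcome vector order: (A.a,A.b,B.a)
[SC] allowed = {0/0/1 0/0/2 0/2/1 0/2/2 2/2/1 2/2/2}
[TSO] allowed = {0/0/1 0/0/2 0/2/1 0/2/2 2/2/1 2/2/2}
[PSO] allowed = {0/0/1 0/0/2 0/2/1 0/2/2 2/2/1 2/2/2}
target 0/0/2 ∈ {SC,TSO,PSO}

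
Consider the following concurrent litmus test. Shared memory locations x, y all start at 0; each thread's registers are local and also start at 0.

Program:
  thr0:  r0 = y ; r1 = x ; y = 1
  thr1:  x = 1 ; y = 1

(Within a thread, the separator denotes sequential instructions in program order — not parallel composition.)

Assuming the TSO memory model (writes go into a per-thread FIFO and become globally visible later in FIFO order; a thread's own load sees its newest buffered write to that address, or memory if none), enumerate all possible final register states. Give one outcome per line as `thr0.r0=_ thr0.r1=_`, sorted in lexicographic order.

outcome vector order: (thr0.r0,thr0.r1)
|TSO outcomes| = 3

thr0.r0=0 thr0.r1=0
thr0.r0=0 thr0.r1=1
thr0.r0=1 thr0.r1=1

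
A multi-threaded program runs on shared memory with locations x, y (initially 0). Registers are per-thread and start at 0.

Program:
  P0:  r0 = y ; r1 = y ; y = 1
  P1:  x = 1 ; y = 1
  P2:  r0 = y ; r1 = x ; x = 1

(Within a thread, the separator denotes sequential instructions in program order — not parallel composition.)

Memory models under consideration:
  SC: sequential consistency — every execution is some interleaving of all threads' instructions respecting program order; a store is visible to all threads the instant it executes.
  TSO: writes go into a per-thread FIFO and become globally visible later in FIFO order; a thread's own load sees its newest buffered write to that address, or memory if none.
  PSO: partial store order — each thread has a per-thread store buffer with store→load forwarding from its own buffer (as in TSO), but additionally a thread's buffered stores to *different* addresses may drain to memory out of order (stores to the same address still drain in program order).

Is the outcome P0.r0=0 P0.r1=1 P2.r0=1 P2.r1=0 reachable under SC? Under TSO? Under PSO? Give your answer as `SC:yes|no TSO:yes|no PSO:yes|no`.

SC:no TSO:no PSO:yes

outcome vector order: (P0.r0,P0.r1,P2.r0,P2.r1)
under SC → 0000 0001 0010 0011 0100 0101 0111 1100 1101 1111
under TSO → 0000 0001 0010 0011 0100 0101 0111 1100 1101 1111
under PSO → 0000 0001 0010 0011 0100 0101 0110 0111 1100 1101 1110 1111
target 0110 ∈ {PSO}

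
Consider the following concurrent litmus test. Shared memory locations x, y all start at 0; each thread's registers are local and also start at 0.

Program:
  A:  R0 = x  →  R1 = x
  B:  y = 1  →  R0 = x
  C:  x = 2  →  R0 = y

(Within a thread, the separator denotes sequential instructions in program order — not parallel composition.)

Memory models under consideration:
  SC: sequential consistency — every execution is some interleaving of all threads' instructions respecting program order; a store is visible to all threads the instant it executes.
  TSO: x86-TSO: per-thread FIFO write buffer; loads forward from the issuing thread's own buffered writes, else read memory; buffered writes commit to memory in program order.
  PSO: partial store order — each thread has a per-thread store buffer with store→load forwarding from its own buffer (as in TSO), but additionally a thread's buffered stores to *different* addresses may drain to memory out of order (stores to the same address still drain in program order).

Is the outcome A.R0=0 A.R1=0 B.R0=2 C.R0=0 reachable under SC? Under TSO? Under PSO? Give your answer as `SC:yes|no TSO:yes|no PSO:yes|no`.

outcome vector order: (A.R0,A.R1,B.R0,C.R0)
SC: 9 outcomes — {0001; 0020; 0021; 0201; 0220; 0221; 2201; 2220; 2221}
TSO: 12 outcomes — {0000; 0001; 0020; 0021; 0200; 0201; 0220; 0221; 2200; 2201; 2220; 2221}
PSO: 12 outcomes — {0000; 0001; 0020; 0021; 0200; 0201; 0220; 0221; 2200; 2201; 2220; 2221}
target 0020 ∈ {SC,TSO,PSO}

SC:yes TSO:yes PSO:yes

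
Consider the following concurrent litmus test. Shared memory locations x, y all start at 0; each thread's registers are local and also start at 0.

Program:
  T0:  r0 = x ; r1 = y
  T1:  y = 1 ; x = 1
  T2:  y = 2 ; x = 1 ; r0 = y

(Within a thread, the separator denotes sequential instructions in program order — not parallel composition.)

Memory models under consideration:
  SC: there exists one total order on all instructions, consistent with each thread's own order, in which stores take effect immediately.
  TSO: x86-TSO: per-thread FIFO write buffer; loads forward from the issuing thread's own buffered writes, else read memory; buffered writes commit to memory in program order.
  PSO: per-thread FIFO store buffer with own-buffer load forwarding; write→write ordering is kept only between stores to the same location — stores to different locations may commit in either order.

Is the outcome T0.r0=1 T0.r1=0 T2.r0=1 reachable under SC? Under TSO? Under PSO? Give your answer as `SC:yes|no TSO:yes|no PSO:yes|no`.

outcome vector order: (T0.r0,T0.r1,T2.r0)
under SC → (0,0,1); (0,0,2); (0,1,1); (0,1,2); (0,2,1); (0,2,2); (1,1,1); (1,1,2); (1,2,1); (1,2,2)
under TSO → (0,0,1); (0,0,2); (0,1,1); (0,1,2); (0,2,1); (0,2,2); (1,1,1); (1,1,2); (1,2,1); (1,2,2)
under PSO → (0,0,1); (0,0,2); (0,1,1); (0,1,2); (0,2,1); (0,2,2); (1,0,1); (1,0,2); (1,1,1); (1,1,2); (1,2,1); (1,2,2)
target (1,0,1) ∈ {PSO}

SC:no TSO:no PSO:yes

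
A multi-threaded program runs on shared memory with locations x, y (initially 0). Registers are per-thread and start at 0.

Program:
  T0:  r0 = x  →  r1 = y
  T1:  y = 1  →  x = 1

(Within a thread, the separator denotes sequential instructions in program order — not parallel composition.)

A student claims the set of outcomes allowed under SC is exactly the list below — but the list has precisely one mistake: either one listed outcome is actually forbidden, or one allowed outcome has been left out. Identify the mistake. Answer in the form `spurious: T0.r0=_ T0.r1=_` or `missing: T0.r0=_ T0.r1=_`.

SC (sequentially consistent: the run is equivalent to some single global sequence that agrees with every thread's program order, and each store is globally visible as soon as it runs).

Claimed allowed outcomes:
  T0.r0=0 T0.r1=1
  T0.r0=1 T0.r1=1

missing: T0.r0=0 T0.r1=0

outcome vector order: (T0.r0,T0.r1)
[SC] allowed = {00 01 11}
SC∖claimed = {00}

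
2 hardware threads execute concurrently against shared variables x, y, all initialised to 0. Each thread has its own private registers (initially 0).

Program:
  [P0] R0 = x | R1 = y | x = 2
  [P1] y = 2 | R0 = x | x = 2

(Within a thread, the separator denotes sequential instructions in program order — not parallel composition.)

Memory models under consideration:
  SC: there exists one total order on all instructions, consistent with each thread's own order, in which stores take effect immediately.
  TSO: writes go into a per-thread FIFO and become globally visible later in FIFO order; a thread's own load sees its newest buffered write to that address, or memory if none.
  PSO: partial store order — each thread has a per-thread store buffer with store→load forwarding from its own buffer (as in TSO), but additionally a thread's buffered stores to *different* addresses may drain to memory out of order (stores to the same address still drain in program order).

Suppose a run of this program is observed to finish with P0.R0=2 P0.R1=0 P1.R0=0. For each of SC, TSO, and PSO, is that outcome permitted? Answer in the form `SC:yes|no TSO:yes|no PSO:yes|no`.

SC:no TSO:no PSO:yes

outcome vector order: (P0.R0,P0.R1,P1.R0)
[SC] allowed = {(0,0,0) (0,0,2) (0,2,0) (0,2,2) (2,2,0)}
[TSO] allowed = {(0,0,0) (0,0,2) (0,2,0) (0,2,2) (2,2,0)}
[PSO] allowed = {(0,0,0) (0,0,2) (0,2,0) (0,2,2) (2,0,0) (2,2,0)}
target (2,0,0) ∈ {PSO}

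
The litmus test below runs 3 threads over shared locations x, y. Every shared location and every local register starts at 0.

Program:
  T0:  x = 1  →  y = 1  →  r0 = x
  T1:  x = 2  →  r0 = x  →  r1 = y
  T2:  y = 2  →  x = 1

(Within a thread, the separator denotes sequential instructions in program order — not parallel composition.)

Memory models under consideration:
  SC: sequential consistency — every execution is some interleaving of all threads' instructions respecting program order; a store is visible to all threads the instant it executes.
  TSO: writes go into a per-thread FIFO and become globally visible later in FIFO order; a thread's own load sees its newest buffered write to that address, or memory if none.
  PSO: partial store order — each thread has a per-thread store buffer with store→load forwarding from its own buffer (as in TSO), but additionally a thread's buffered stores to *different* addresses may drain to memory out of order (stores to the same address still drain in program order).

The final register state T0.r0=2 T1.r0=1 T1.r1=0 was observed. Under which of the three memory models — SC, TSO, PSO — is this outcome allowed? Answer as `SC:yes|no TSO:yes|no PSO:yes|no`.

outcome vector order: (T0.r0,T1.r0,T1.r1)
SC: 11 outcomes — {(1,1,0), (1,1,1), (1,1,2), (1,2,0), (1,2,1), (1,2,2), (2,1,1), (2,1,2), (2,2,0), (2,2,1), (2,2,2)}
TSO: 11 outcomes — {(1,1,0), (1,1,1), (1,1,2), (1,2,0), (1,2,1), (1,2,2), (2,1,1), (2,1,2), (2,2,0), (2,2,1), (2,2,2)}
PSO: 12 outcomes — {(1,1,0), (1,1,1), (1,1,2), (1,2,0), (1,2,1), (1,2,2), (2,1,0), (2,1,1), (2,1,2), (2,2,0), (2,2,1), (2,2,2)}
target (2,1,0) ∈ {PSO}

SC:no TSO:no PSO:yes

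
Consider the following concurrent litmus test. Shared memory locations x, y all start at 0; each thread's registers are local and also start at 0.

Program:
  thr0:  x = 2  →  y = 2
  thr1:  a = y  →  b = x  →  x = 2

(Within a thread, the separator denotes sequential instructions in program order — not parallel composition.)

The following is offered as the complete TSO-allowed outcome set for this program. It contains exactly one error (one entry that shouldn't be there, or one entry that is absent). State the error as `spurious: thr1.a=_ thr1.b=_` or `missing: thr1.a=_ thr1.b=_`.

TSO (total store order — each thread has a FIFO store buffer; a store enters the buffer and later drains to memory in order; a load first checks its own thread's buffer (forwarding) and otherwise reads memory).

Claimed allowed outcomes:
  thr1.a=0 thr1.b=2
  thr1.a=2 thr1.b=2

outcome vector order: (thr1.a,thr1.b)
under TSO → 00, 02, 22
TSO∖claimed = {00}

missing: thr1.a=0 thr1.b=0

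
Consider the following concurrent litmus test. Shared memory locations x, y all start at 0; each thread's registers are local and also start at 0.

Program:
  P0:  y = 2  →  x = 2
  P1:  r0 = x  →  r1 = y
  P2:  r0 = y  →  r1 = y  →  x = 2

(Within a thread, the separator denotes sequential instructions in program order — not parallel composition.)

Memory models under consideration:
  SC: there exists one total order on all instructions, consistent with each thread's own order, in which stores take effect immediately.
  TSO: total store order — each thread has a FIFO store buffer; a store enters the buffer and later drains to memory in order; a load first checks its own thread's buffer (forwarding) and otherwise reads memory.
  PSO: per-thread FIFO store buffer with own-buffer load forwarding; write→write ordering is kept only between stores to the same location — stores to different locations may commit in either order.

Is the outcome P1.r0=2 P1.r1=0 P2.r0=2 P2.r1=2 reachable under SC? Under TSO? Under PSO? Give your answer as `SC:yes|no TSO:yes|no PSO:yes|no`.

outcome vector order: (P1.r0,P1.r1,P2.r0,P2.r1)
under SC → 0000, 0002, 0022, 0200, 0202, 0222, 2000, 2200, 2202, 2222
under TSO → 0000, 0002, 0022, 0200, 0202, 0222, 2000, 2200, 2202, 2222
under PSO → 0000, 0002, 0022, 0200, 0202, 0222, 2000, 2002, 2022, 2200, 2202, 2222
target 2022 ∈ {PSO}

SC:no TSO:no PSO:yes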